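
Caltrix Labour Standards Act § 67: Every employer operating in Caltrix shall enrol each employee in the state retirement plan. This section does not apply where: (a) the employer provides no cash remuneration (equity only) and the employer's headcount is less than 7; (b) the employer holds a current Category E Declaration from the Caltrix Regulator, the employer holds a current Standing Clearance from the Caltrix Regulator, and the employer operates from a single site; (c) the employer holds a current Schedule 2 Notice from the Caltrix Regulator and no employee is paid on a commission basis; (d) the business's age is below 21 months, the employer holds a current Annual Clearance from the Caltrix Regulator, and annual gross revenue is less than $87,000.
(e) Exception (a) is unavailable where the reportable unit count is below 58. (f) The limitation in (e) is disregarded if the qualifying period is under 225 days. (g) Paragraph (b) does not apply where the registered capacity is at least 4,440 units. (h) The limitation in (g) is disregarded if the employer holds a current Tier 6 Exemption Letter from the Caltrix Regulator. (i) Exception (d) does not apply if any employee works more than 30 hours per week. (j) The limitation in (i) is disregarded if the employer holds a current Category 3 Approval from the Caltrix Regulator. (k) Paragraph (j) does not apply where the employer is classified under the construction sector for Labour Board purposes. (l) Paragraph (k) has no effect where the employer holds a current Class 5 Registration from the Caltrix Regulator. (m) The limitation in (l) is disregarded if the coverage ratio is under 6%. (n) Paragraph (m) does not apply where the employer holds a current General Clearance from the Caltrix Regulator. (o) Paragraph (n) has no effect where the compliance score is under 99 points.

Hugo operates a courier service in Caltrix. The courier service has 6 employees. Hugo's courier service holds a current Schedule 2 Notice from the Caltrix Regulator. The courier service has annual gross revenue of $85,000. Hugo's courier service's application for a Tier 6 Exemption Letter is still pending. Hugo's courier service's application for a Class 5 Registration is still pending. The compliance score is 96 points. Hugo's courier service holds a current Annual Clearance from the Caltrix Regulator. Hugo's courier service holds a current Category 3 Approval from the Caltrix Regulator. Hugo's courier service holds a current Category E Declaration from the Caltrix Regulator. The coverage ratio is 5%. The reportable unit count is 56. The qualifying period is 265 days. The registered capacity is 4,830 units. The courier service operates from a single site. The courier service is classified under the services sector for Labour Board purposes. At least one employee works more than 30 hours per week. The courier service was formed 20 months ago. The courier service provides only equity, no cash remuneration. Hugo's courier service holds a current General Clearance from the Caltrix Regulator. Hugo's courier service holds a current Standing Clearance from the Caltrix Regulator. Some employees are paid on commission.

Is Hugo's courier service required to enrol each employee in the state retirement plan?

All of (a)'s requirements are met (remuneration is equity-only; the employer's headcount is 6, less than the 7 limit). Turning to paragraphs (e)–(f): (e) operates against (a): the reportable unit count is 56, below the 58 limit. (f) is not triggered (the qualifying period is 265 days, not under 225 days), so (e) stands. Exception (a) does not apply.
Exception (b): a current Category E Declaration is held; a current Standing Clearance is held; the employer operates from a single site — every condition holds. But applying paragraphs (g)–(h): (g) is triggered — the registered capacity is 4,830 units, meeting the 4,440 units threshold. (h), which would lift (g), does not operate here — there is no Tier 6 Exemption Letter in force. Exception (b) does not apply.
Exception (c) requires that no employee is paid on a commission basis; but some employees are paid on commission, so (c) is unavailable.
Exception (d): the business's age is 20 months, below the 21 months limit; a current Annual Clearance is held; annual gross revenue is $85,000, less than the $87,000 limit — every condition holds. Considering the limiting provisions: (i) is triggered (at least one employee exceeds 30 hours/week), but is itself disapplied by (j): (j) operates against (i): a current Category 3 Approval is held. (k), which would lift (j), is inapplicable — the courier service is classified under the services sector. (d) remains available.

No — exception (d) applies; Hugo's courier service is not required to enrol each employee in the state retirement plan.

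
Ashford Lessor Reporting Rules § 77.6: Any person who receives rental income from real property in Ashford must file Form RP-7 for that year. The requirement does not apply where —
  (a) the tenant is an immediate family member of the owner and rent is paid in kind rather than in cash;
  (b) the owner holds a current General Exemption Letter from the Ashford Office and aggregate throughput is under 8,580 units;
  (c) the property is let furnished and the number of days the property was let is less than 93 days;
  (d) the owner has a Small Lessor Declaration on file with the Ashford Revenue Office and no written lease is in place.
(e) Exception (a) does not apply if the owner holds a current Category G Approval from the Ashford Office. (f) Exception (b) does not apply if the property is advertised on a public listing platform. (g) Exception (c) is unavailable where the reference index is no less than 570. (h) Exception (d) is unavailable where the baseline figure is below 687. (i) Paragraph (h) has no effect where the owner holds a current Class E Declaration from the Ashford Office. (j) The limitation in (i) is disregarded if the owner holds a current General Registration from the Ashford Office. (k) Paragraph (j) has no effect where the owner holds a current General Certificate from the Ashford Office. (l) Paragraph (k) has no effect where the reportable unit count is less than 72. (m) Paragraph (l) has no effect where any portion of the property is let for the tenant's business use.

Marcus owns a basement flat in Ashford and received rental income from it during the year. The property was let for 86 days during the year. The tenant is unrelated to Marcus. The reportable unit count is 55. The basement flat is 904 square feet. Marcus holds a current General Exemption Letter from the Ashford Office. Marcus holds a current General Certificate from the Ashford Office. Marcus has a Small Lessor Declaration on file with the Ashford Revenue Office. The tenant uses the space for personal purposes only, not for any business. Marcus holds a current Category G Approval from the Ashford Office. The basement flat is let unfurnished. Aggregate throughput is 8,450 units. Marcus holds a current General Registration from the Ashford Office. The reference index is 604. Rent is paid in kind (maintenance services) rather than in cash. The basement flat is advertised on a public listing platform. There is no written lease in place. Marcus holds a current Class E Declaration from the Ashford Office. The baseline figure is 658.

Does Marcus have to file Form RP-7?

Yes — Marcus must file Form RP-7.

Exception (a) requires that the tenant is an immediate family member of the owner; but the tenant is unrelated to the owner, so (a) is unavailable.
Exception (b) is satisfied on its face — a current General Exemption Letter is held; aggregate throughput is 8,450 units, under the 8,580 units limit. Turning to paragraph (f): (f) operates against (b): the property is publicly advertised. (b) is therefore removed.
Exception (c) does not apply: the property is let unfurnished.
All of (d)'s requirements are met (a Small Lessor Declaration is on file; there is no written lease). Turning to paragraphs (h)–(m): (h) operates against (d): the baseline figure is 658, below the 687 limit. (i) is triggered (a current Class E Declaration is held), but is overridden by (j): (j) is triggered — a current General Registration is held. (k) is triggered (a current General Certificate is held), but is itself disapplied by (l): (l) applies — the reportable unit count is 55, less than the 72 limit. (m) does not operate here (the space is used for personal purposes only), so (l) stands. (d) is therefore removed.
None of the exceptions is available; § 77.6 applies in full.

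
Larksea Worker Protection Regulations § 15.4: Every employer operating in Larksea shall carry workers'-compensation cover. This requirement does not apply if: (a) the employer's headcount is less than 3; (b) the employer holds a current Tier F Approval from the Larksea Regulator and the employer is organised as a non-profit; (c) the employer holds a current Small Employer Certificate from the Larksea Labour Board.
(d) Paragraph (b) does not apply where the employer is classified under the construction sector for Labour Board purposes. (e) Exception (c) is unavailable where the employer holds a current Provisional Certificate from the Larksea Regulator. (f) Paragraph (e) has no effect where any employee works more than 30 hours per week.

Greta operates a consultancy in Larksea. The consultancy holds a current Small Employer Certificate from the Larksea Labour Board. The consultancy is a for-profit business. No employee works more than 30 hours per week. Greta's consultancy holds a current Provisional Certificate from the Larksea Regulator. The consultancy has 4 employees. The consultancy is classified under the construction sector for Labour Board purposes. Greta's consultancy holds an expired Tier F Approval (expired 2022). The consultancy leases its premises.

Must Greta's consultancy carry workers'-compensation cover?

Yes — Greta's consultancy must carry workers'-compensation cover.

Exception (a) fails — the employer's headcount is 4, not less than 3.
Exception (b) requires that the employer holds a current Tier F Approval from the Larksea Regulator; but the Tier F Approval is not current, so (b) is unavailable.
All of (c)'s requirements are met (a current Small Employer Certificate is held). But: (e) is triggered — a current Provisional Certificate is held. (f), which would lift (e), is not engaged — no employee exceeds 30 hours/week. So (c) is unavailable.
Every exception is unavailable, so the rule governs.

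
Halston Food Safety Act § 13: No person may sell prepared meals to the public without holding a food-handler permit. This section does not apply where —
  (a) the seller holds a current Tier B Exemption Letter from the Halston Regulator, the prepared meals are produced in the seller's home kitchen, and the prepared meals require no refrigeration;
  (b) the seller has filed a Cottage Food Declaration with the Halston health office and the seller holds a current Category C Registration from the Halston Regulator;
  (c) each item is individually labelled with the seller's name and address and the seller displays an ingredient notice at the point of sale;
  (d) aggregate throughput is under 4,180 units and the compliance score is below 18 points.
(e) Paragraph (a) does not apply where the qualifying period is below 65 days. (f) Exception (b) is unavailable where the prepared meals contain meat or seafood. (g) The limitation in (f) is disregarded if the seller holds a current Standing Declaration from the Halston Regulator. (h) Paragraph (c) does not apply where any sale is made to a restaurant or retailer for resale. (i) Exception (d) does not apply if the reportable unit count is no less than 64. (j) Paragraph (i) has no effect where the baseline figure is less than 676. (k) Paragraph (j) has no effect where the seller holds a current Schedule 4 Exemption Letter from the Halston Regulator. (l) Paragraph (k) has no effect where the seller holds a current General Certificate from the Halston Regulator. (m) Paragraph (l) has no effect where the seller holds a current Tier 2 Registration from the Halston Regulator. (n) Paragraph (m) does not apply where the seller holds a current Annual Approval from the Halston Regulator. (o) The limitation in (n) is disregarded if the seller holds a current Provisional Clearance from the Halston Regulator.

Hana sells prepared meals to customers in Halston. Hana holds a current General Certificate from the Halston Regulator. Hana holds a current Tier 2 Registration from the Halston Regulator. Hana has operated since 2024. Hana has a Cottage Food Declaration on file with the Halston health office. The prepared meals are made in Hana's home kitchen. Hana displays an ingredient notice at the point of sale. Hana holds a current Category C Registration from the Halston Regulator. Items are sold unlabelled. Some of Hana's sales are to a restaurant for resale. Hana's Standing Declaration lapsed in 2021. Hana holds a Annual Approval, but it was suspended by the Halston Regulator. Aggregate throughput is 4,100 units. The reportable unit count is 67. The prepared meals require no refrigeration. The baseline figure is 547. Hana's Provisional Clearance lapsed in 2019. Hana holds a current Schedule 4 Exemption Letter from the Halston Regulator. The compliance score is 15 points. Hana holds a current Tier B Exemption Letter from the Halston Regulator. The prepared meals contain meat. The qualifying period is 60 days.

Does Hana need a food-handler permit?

Exception (a)'s conditions are all satisfied: a current Tier B Exemption Letter is held; the prepared meals are home-kitchen produced; the prepared meals are shelf-stable. However, paragraph (e) must be considered: (e) is triggered — the qualifying period is 60 days, below the 65 days limit. (a) is therefore removed.
Exception (b) is satisfied on its face — a Cottage Food Declaration is on file; a current Category C Registration is held. But: (f) is triggered — the prepared meals contain meat. (g) does not operate here (there is no Standing Declaration in force), so (f) stands. (b) is therefore removed.
Exception (c) fails — items are sold unlabelled.
All of (d)'s requirements are met (aggregate throughput is 4,100 units, under the 4,180 units limit; the compliance score is 15 points, below the 18 points limit). But: (i) operates against (d): the reportable unit count is 67, meeting the 64 threshold. (j) is triggered (the baseline figure is 547, less than the 676 limit), but is set aside by (k): (k) operates — a current Schedule 4 Exemption Letter is held. (l) applies (a current General Certificate is held), but yields to (m): (m) operates against (l): a current Tier 2 Registration is held. (n), which would lift (m), does not operate here — there is no Annual Approval in force. (d) is therefore removed.
No exception is made out. Hana falls within the general rule.

Yes — Hana must hold a food-handler permit.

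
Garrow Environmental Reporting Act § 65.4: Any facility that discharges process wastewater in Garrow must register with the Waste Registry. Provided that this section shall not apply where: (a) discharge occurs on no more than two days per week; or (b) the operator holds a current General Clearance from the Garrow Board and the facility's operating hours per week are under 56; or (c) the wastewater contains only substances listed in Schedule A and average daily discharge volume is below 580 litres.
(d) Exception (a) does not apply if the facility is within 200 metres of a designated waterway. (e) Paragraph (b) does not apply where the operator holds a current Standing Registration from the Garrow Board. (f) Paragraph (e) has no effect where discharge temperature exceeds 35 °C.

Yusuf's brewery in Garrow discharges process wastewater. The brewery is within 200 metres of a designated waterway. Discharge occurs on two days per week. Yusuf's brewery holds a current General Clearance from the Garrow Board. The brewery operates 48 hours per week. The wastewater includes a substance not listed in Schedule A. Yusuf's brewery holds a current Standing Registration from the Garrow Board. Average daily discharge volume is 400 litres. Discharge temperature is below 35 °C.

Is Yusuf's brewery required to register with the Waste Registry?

All of (a)'s requirements are met (discharge occurs on no more than two days per week). But: (d) operates against (a): the brewery is within 200 m of a designated waterway. (a) is therefore removed.
Exception (b): a current General Clearance is held; the facility's operating hours per week are 48, under the 56 limit — every condition holds. However, paragraphs (e)–(f) must be considered: (e) operates — a current Standing Registration is held. (f) is not triggered (discharge temperature is below 35 °C), so (e) stands. Exception (b) does not apply.
Exception (c) does not apply: the wastewater includes a non-Schedule-A substance.
No exception displaces § 65.4.

Yes — Yusuf's brewery must register with the Waste Registry.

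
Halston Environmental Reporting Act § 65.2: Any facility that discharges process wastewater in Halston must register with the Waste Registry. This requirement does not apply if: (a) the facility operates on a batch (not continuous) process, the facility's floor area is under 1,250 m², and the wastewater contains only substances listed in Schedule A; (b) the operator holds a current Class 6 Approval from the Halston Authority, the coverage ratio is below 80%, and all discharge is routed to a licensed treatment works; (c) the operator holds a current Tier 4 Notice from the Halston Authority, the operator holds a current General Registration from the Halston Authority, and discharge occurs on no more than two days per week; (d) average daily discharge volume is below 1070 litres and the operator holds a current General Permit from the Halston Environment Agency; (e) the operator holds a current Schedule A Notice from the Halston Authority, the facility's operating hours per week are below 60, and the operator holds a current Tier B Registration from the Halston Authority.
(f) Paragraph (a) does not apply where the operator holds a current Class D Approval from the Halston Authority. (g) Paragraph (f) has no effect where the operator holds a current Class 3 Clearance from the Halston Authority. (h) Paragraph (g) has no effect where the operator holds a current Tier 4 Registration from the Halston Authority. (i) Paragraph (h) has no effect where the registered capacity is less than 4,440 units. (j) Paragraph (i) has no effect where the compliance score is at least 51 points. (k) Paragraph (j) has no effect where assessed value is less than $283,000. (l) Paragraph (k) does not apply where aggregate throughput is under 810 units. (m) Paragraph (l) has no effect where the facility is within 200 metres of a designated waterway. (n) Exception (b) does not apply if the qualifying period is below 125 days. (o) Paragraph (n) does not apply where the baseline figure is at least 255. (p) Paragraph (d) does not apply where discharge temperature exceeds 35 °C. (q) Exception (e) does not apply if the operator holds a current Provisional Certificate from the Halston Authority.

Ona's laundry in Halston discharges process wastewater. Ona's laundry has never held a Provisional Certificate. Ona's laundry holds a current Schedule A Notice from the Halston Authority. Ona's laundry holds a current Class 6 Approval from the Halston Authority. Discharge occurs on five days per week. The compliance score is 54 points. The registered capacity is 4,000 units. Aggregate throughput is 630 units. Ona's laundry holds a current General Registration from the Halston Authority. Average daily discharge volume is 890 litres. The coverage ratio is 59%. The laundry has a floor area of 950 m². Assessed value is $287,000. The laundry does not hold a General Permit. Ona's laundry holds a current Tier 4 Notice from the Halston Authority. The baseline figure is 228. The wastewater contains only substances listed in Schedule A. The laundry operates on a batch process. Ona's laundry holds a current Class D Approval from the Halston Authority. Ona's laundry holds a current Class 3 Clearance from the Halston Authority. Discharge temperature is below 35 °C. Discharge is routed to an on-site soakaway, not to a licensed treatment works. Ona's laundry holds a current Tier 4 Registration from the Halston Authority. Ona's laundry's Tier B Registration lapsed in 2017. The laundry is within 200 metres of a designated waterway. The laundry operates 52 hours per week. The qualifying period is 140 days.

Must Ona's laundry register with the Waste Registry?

Yes — Ona's laundry must register with the Waste Registry.

All of (a)'s requirements are met (the facility operates on a batch process; the facility's floor area is 950 m², under the 1,250 m² limit; the wastewater is Schedule-A-only). But: (f) operates against (a): a current Class D Approval is held. (g) would limit (f) — a current Class 3 Clearance is held — but (h) sets (g) aside: (h) is engaged — a current Tier 4 Registration is held. (i) operates (the registered capacity is 4,000 units, less than the 4,440 units limit), but is itself disapplied by (j): (j) is engaged — the compliance score is 54 points, meeting the 51 points threshold. (k) is inapplicable (assessed value is $287,000, not less than $283,000), so (j) stands. (a) is therefore removed.
Exception (b) does not apply: discharge is not routed to a licensed treatment works.
Exception (c) does not apply: discharge occurs on five days per week.
Exception (d) requires that the operator holds a current General Permit from the Halston Environment Agency; but no General Permit is held, so (d) is unavailable.
Exception (e) does not apply: no current Tier B Registration is held.
No exception applies. The general rule governs.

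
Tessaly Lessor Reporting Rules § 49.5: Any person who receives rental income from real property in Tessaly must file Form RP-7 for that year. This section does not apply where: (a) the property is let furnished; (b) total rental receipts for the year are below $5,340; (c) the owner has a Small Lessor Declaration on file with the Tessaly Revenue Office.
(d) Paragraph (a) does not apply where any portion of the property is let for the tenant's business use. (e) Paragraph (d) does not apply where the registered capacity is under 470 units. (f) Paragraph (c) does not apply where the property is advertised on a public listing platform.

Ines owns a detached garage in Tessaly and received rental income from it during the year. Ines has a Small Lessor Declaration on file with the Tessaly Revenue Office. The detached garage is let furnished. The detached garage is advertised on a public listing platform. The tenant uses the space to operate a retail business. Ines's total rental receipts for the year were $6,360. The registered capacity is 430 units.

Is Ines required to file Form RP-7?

No — exception (a) applies; Ines is not required to file Form RP-7.

All of (a)'s requirements are met (the property is let furnished). Under paragraphs (d)–(e): (d) would limit (a) — the space is let for business use — but (e) sets (d) aside: (e) operates against (d): the registered capacity is 430 units, under the 470 units limit. Exception (a) stands.
Exception (b) does not apply: total rental receipts for the year are $6,360, not below $5,340.
Exception (c)'s conditions are all satisfied: a Small Lessor Declaration is on file. But applying paragraph (f): (f) operates against (c): the property is publicly advertised. So (c) is unavailable.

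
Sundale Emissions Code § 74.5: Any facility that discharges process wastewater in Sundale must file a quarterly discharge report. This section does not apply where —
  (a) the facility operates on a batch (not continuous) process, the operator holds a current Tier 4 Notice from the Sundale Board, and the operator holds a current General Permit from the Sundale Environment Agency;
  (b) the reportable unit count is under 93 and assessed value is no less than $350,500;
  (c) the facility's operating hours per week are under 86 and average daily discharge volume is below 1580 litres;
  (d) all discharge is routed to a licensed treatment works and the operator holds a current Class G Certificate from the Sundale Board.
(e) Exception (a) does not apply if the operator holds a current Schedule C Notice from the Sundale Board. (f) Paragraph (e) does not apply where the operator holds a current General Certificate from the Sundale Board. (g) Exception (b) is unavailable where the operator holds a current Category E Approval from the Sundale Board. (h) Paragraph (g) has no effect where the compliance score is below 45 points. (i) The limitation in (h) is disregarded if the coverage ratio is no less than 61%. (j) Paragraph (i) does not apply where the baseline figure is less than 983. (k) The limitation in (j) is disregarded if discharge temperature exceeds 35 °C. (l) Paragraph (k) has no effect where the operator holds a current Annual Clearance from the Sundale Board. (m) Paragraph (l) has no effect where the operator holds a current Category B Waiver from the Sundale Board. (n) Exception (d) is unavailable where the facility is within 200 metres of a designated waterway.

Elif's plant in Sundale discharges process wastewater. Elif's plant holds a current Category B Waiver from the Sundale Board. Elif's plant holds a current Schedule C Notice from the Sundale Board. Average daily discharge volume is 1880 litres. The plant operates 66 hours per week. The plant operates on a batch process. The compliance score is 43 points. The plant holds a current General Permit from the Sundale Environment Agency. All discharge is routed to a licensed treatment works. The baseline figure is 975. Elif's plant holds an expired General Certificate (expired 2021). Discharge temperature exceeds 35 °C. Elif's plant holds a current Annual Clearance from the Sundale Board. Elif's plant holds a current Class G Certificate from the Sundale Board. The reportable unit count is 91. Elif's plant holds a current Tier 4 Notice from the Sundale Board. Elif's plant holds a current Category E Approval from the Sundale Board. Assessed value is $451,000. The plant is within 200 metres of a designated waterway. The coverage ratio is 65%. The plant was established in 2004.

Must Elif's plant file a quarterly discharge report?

All of (a)'s requirements are met (the facility operates on a batch process; a current Tier 4 Notice is held; a current General Permit is held). Turning to paragraphs (e)–(f): (e) is engaged — a current Schedule C Notice is held. (f), which would lift (e), is not triggered — the General Certificate is not current. (a) is therefore removed.
Exception (b)'s conditions are all satisfied: the reportable unit count is 91, under the 93 limit; assessed value is $451,000, meeting the $350,500 threshold. Turning to paragraphs (g)–(m): (g) operates against (b): a current Category E Approval is held. (h) operates (the compliance score is 43 points, below the 45 points limit), but is set aside by (i): (i) operates — the coverage ratio is 65%, meeting the 61% threshold. (j) operates (the baseline figure is 975, less than the 983 limit), but is overridden by (k): (k) applies — discharge temperature exceeds 35 °C. (l) applies (a current Annual Clearance is held), but is set aside by (m): (m) operates against (l): a current Category B Waiver is held. Exception (b) does not apply.
Exception (c) does not apply: average daily discharge volume is 1880 litres, not below 1580 litres.
Exception (d) is satisfied on its face — discharge is routed to a licensed treatment works; a current Class G Certificate is held. But applying paragraph (n): (n) operates against (d): the plant is within 200 m of a designated waterway. Exception (d) does not apply.
No exception is made out. Elif's plant falls within the general rule.

Yes — Elif's plant must file a quarterly discharge report.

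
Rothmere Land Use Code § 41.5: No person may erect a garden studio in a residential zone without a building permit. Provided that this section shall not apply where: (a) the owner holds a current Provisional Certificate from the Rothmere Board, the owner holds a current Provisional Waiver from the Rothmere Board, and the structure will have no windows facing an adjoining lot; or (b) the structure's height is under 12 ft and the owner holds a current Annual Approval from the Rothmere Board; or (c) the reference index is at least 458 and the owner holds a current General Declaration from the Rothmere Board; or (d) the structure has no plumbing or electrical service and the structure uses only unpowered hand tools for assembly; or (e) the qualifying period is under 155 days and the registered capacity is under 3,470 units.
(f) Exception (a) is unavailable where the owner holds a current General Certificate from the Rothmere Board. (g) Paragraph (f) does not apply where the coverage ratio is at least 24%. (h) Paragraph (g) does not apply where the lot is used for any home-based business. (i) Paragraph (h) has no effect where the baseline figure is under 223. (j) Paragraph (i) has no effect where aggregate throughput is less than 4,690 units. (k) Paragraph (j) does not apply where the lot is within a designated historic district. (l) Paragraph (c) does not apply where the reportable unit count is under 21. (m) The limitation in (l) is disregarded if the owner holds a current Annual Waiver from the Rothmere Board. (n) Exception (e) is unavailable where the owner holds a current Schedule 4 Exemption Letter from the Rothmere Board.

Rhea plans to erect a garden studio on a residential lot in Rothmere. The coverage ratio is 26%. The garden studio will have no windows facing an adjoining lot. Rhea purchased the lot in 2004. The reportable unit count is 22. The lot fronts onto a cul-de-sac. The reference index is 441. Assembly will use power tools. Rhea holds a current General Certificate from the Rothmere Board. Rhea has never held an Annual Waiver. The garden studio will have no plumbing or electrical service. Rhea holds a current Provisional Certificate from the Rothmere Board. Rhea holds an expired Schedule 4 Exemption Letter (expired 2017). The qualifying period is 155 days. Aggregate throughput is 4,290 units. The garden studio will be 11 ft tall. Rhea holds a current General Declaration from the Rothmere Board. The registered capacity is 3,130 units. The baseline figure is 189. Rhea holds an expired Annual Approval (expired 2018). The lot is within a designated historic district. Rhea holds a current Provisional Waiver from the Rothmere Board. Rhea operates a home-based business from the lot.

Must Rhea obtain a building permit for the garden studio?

No — exception (a) applies; Rhea does not need a building permit.

Exception (a)'s conditions are all satisfied: a current Provisional Certificate is held; a current Provisional Waiver is held; no windows face an adjoining lot. As to paragraphs (f)–(k): (f) would limit (a) — a current General Certificate is held — but (g) sets (f) aside: (g) is engaged — the coverage ratio is 26%, meeting the 24% threshold. (h) operates (a home-based business operates on the lot), but is set aside by (i): (i) operates against (h): the baseline figure is 189, under the 223 limit. (j) would limit (i) — aggregate throughput is 4,290 units, less than the 4,690 units limit — but (k) sets (j) aside: (k) applies — the lot is in a historic district. Exception (a) stands.
Exception (b) fails — no current Annual Approval is held.
Exception (c) fails — the reference index is 441, short of 458.
Exception (d) does not apply: assembly uses power tools.
Exception (e) fails — the qualifying period is 155 days, not under 155 days.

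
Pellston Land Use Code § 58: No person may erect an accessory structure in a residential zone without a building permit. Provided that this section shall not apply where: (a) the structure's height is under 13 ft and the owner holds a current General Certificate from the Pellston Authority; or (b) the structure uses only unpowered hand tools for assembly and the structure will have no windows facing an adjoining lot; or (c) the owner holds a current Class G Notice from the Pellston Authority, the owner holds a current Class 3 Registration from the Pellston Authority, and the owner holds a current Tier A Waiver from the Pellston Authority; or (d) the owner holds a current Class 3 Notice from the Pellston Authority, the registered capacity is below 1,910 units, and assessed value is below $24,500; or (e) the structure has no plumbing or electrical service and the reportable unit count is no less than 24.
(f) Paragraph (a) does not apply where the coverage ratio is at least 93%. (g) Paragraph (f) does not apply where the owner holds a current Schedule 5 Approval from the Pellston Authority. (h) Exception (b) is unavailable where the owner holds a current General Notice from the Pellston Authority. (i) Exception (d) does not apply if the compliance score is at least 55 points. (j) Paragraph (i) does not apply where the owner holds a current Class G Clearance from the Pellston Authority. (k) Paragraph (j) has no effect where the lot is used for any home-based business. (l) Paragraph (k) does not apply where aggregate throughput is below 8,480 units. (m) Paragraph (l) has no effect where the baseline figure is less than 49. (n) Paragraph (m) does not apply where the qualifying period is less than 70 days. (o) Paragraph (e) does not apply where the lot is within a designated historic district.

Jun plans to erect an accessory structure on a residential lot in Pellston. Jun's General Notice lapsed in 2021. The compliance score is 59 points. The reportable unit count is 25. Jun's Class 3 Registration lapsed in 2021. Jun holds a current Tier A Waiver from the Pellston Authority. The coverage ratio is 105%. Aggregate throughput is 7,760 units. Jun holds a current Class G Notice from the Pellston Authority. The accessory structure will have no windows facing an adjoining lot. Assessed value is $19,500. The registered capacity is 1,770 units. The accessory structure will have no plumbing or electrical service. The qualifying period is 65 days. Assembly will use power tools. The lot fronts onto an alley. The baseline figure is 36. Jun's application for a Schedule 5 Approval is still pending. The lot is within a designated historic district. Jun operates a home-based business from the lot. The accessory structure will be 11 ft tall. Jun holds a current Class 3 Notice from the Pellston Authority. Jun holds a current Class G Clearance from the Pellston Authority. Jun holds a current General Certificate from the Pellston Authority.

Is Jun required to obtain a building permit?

No — exception (d) applies; Jun does not need a building permit.

All of (a)'s requirements are met (the structure's height is 11 ft, under the 13 ft limit; a current General Certificate is held). But applying paragraphs (f)–(g): (f) operates against (a): the coverage ratio is 105%, meeting the 93% threshold. (g) is not triggered (there is no Schedule 5 Approval in force), so (f) stands. Exception (a) does not apply.
Exception (b) requires that the structure uses only unpowered hand tools for assembly; but assembly uses power tools, so (b) is unavailable.
Exception (c) fails — no current Class 3 Registration is held.
Exception (d): a current Class 3 Notice is held; the registered capacity is 1,770 units, below the 1,910 units limit; assessed value is $19,500, below the $24,500 limit — every condition holds. Applying paragraphs (i)–(n): (i) operates (the compliance score is 59 points, meeting the 55 points threshold), but is itself disapplied by (j): (j) is engaged — a current Class G Clearance is held. (k) applies (a home-based business operates on the lot), but yields to (l): (l) operates against (k): aggregate throughput is 7,760 units, below the 8,480 units limit. (m) operates (the baseline figure is 36, less than the 49 limit), but is set aside by (n): (n) operates — the qualifying period is 65 days, less than the 70 days limit. Exception (d) stands.
Exception (e): there is no plumbing or electrical service; the reportable unit count is 25, meeting the 24 threshold — every condition holds. But: (o) applies — the lot is in a historic district. Exception (e) does not apply.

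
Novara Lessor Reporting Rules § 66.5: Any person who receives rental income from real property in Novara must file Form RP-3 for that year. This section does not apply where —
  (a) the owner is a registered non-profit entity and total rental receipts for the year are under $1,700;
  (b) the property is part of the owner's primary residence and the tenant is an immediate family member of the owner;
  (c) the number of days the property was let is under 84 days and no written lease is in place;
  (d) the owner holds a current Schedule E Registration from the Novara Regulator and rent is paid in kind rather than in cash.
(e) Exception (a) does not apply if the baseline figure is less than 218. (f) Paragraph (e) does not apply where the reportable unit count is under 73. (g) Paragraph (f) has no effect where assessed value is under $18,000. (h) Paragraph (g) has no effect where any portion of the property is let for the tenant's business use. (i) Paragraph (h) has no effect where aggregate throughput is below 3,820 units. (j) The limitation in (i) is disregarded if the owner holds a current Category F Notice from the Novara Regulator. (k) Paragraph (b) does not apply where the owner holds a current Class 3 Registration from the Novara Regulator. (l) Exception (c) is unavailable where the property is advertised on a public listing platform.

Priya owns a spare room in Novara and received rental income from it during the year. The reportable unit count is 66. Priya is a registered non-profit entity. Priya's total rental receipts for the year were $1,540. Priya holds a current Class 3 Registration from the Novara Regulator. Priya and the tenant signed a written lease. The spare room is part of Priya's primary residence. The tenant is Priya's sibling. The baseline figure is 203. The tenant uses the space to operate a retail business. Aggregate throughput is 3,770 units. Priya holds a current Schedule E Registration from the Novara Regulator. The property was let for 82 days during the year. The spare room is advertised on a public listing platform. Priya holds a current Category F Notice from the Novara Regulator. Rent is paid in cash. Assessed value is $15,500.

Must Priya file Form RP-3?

Exception (a) is satisfied on its face — Priya is a registered non-profit; total rental receipts for the year are $1,540, under the $1,700 limit. As to paragraphs (e)–(j): (e) would limit (a) — the baseline figure is 203, less than the 218 limit — but (f) sets (e) aside: (f) is engaged — the reportable unit count is 66, under the 73 limit. (g) applies (assessed value is $15,500, under the $18,000 limit), but is displaced by (h): (h) operates against (g): the space is let for business use. (i) operates (aggregate throughput is 3,770 units, below the 3,820 units limit), but is set aside by (j): (j) applies — a current Category F Notice is held. So (a) applies.
Exception (b): the spare room is part of the primary residence; the tenant is an immediate family member — every condition holds. But: (k) is engaged — a current Class 3 Registration is held. Exception (b) does not apply.
Exception (c) fails — a written lease is in place.
Exception (d) fails — rent is paid in cash.

No — exception (a) applies; Priya is not required to file Form RP-3.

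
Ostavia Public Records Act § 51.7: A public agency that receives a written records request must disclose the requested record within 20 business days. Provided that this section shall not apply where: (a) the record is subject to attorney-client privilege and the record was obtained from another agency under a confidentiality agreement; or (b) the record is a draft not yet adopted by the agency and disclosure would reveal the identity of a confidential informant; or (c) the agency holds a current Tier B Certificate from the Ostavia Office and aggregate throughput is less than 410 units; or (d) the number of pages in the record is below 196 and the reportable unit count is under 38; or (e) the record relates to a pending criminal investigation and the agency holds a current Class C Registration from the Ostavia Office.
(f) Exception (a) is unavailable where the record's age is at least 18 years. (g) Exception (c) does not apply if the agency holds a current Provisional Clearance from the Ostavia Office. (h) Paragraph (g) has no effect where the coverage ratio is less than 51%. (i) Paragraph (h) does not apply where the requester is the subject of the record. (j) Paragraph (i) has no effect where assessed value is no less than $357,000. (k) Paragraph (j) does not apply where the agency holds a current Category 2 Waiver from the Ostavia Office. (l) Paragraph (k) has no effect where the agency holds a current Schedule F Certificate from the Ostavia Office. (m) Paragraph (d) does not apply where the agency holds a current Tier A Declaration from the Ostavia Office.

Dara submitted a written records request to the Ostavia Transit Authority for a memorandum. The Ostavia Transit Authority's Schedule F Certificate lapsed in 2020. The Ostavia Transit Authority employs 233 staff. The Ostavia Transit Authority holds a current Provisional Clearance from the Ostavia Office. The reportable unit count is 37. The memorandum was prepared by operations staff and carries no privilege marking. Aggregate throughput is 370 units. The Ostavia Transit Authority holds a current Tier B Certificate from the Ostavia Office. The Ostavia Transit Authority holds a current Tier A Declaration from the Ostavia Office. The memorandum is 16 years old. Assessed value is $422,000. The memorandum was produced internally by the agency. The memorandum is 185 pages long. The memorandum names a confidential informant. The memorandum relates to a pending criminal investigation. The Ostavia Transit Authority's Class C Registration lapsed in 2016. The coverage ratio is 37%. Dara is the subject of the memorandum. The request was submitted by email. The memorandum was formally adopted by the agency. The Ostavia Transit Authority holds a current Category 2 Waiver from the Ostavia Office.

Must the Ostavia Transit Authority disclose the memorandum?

Exception (a) fails — the memorandum carries no privilege marking.
Exception (b) fails — the memorandum has been formally adopted.
All of (c)'s requirements are met (a current Tier B Certificate is held; aggregate throughput is 370 units, less than the 410 units limit). But: (g) applies — a current Provisional Clearance is held. (h) would limit (g) — the coverage ratio is 37%, less than the 51% limit — but (i) sets (h) aside: (i) operates against (h): Dara is the subject of the memorandum. (j) would limit (i) — assessed value is $422,000, meeting the $357,000 threshold — but (k) sets (j) aside: (k) operates — a current Category 2 Waiver is held. (l) is inapplicable (there is no Schedule F Certificate in force), so (k) stands. (c) is therefore removed.
Exception (d): the number of pages in the record is 185, below the 196 limit; the reportable unit count is 37, under the 38 limit — every condition holds. However, paragraph (m) must be considered: (m) operates — a current Tier A Declaration is held. (d) is therefore removed.
Exception (e) does not apply: there is no Class C Registration in force.
No exception applies. The general rule governs.

Yes — the Ostavia Transit Authority must disclose the memorandum.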